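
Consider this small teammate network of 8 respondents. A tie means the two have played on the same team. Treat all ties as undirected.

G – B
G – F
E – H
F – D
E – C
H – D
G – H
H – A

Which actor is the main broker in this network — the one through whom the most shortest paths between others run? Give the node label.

H

Unnormalized betweenness of each node: A:0, B:0, C:0, D:2, E:6, F:1, G:8, H:15.
H has the largest value, 15, making it the main broker — the node through which the most shortest paths run.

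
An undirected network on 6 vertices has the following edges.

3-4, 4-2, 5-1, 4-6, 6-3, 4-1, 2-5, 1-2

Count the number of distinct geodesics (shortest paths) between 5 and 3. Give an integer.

The shortest distance is 3. The length-3 paths are: 5–2–4–3; 5–1–4–3.
That gives 2 distinct shortest paths.

2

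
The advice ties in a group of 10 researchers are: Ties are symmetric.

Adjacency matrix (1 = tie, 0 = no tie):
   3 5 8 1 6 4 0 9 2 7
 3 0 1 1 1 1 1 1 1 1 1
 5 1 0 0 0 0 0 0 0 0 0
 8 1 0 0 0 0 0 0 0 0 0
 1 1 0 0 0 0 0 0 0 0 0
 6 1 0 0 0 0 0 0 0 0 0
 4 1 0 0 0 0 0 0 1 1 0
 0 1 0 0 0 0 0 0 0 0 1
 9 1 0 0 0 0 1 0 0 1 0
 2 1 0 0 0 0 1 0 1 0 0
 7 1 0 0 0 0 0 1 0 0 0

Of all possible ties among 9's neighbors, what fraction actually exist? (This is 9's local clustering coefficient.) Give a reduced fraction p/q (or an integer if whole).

1

9's neighbors: 2, 3, and 4 (k = 3).
Possible neighbor pairs: C(3,2) = 3. Edges among them: 2–3, 2–4, 3–4 → e = 3.
Clustering(9) = 3/3 = 1.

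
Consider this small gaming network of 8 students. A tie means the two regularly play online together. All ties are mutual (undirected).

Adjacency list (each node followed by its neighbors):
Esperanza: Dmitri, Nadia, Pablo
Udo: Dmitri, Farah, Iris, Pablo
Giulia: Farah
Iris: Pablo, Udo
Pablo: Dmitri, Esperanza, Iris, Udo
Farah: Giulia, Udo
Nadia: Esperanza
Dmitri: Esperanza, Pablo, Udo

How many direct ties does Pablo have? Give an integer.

4

Pablo is directly tied to Dmitri, Esperanza, Iris, and Udo. That is 4 neighbors, so the degree of Pablo is 4.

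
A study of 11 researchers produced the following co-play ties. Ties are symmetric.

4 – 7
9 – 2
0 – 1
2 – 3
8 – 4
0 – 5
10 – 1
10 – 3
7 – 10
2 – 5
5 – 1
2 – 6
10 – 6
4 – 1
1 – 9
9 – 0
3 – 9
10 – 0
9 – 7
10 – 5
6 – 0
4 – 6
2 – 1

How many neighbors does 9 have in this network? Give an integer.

5

9 is directly tied to 0, 1, 2, 3, and 7. That is 5 neighbors, so the degree of 9 is 5.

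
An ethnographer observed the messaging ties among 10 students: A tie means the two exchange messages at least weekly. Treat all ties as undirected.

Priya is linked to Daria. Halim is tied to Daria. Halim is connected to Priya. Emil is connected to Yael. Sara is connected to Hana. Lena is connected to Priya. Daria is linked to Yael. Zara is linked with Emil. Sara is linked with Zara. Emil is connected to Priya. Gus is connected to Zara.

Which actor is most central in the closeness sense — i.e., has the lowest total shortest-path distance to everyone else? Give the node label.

Farness (sum of distances to all others) for each node — Daria:23, Emil:16, Gus:26, Halim:24, Hana:32, Lena:26, Priya:18, Sara:24, Yael:21, Zara:18.
The smallest farness is 16, for Emil, so Emil has the highest closeness.

Emil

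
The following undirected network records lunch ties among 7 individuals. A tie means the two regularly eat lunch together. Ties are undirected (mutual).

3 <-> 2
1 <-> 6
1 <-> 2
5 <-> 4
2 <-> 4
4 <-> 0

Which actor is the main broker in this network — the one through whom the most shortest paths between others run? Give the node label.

2

Unnormalized betweenness of each node: 0:0, 1:5, 2:11, 3:0, 4:9, 5:0, 6:0.
2 has the largest value, 11, making it the main broker — the node through which the most shortest paths run.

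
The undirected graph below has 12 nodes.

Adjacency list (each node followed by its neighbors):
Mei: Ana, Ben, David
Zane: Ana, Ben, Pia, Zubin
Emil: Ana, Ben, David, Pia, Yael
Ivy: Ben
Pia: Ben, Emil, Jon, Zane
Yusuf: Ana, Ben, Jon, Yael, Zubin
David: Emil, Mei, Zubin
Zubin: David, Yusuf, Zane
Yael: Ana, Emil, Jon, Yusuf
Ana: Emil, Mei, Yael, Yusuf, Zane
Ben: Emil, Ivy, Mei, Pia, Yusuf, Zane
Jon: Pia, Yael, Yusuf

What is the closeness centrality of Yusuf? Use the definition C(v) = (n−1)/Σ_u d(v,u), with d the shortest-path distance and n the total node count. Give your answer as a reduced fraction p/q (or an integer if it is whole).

Distances from Yusuf: Ana:1, Ben:1, David:2, Emil:2, Ivy:2, Jon:1, Mei:2, Pia:2, Yael:1, Zane:2, Zubin:1. Sum = 17.
n = 12, so closeness = 11/17.

11/17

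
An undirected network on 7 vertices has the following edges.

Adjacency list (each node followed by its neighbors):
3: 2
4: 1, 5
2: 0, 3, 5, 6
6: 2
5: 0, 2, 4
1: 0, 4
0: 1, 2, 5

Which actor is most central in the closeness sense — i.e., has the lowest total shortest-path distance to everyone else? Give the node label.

2

Farness (sum of distances to all others) for each node — 0:9, 1:12, 2:8, 3:13, 4:12, 5:9, 6:13.
The smallest farness is 8, for 2, so 2 has the highest closeness.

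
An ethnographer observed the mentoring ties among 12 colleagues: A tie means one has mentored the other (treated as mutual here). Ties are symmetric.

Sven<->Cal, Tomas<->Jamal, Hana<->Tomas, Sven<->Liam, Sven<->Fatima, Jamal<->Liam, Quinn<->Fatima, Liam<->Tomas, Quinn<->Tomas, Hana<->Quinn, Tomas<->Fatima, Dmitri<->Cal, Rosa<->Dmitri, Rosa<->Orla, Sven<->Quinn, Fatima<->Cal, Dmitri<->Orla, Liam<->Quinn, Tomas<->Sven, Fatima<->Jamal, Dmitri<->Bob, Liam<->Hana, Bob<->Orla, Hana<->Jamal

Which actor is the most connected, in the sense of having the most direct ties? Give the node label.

Tomas

Degrees — Bob:2, Cal:3, Dmitri:4, Fatima:5, Hana:4, Jamal:4, Liam:5, Orla:3, Quinn:5, Rosa:2, Sven:5, Tomas:6.
The maximum is 6, attained only by Tomas.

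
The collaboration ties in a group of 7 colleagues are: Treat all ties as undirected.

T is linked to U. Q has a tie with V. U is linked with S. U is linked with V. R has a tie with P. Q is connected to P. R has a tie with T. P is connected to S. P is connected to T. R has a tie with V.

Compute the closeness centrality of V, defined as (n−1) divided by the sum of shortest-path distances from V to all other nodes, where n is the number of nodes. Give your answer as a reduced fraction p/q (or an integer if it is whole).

2/3

Distances from V: P:2, Q:1, R:1, S:2, T:2, U:1. Sum = 9.
n = 7, so closeness = 6/9 = 2/3.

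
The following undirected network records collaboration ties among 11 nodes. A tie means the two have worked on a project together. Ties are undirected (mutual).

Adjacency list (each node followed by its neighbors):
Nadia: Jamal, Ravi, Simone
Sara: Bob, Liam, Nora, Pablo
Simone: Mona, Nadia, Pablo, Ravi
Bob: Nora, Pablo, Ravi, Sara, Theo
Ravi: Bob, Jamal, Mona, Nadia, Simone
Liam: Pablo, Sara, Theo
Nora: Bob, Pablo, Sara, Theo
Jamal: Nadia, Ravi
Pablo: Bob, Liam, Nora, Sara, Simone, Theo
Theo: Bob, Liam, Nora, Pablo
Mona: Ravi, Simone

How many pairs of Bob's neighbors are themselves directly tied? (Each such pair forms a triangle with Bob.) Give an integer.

Bob's neighbors: Nora, Pablo, Ravi, Sara, and Theo.
Neighbor pairs that are themselves tied: Bob–Nora–Pablo; Bob–Nora–Sara; Bob–Nora–Theo; Bob–Pablo–Sara; Bob–Pablo–Theo. Each forms one triangle with Bob, for 5 in total.

5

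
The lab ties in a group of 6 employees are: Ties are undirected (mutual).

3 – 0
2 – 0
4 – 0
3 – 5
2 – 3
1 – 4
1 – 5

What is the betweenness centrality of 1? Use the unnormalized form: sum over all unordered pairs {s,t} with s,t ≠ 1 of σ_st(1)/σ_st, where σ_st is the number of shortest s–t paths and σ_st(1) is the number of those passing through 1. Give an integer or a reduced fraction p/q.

1

Pairs whose geodesics pass through 1 — 4–5: 1.
All other pairs contribute 0.
Summing the contributions gives betweenness(1) = 1.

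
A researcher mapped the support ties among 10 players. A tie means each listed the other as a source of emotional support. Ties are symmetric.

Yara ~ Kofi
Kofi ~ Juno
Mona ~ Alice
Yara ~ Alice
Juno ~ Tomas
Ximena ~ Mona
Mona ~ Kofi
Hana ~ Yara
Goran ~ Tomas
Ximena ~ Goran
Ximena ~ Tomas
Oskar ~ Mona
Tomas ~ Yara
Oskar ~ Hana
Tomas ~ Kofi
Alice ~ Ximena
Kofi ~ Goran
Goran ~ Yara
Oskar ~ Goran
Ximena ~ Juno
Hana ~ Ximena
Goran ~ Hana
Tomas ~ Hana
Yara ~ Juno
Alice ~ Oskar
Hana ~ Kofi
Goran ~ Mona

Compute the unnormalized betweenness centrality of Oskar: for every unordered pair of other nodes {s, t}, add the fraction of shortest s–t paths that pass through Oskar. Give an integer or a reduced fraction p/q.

5/6

Pairs whose geodesics pass through Oskar — Alice–Goran: 1/4; Alice–Hana: 1/3; Mona–Hana: 1/4.
All other pairs contribute 0.
Summing the contributions gives betweenness(Oskar) = 5/6.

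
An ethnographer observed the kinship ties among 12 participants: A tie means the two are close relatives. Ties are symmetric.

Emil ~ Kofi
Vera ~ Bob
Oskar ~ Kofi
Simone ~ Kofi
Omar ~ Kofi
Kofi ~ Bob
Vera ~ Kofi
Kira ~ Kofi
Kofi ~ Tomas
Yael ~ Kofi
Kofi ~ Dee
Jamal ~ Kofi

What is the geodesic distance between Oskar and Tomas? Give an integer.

One shortest route is Oskar – Kofi – Tomas, which uses 2 edges, and Oskar and Tomas are not directly tied, so nothing shorter exists. So d(Oskar,Tomas) = 2.

2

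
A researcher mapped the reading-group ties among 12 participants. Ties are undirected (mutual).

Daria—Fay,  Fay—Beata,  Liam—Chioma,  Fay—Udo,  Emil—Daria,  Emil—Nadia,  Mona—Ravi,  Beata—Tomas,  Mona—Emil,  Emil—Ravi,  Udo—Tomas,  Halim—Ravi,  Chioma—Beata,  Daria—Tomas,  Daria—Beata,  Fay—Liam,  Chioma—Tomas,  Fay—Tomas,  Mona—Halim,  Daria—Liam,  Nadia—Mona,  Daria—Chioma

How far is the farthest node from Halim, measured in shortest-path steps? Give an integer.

5

Distances from Halim: Beata:4, Chioma:4, Daria:3, Emil:2, Fay:4, Liam:4, Mona:1, Nadia:2, Ravi:1, Tomas:4, Udo:5.
The largest is 5 (to Udo), so the eccentricity of Halim is 5.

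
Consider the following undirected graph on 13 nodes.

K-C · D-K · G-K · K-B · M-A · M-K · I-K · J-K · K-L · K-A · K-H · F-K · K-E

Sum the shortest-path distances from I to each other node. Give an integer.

Distances from I: A:2, B:2, C:2, D:2, E:2, F:2, G:2, H:2, J:2, K:1, L:2, M:2.
Sum = 2 + 2 + 2 + 2 + 2 + 2 + 2 + 2 + 2 + 1 + 2 + 2 = 23.

23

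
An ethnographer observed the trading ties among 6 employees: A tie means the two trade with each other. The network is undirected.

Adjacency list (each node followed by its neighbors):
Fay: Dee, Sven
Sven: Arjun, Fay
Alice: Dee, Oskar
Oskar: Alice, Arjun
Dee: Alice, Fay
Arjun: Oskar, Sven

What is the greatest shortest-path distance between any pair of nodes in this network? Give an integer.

3

Eccentricity of each node (its greatest distance to any other): Alice:3, Arjun:3, Dee:3, Fay:3, Oskar:3, Sven:3.
The maximum eccentricity is 3, realized for instance by the pair Arjun–Dee via Arjun – Sven – Fay – Dee. So the diameter is 3.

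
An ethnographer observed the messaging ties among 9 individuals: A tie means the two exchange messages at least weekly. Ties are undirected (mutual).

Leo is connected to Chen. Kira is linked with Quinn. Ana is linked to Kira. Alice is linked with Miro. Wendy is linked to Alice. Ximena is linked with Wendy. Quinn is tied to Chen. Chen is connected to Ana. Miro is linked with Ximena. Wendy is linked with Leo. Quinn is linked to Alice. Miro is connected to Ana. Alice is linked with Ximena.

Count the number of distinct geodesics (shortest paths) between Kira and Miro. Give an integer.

1

The shortest distance is 2, and the only length-2 path is Kira–Ana–Miro. So there is exactly 1 shortest path.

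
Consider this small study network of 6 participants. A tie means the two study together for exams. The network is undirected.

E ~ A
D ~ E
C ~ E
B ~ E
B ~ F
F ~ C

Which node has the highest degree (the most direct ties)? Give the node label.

Degrees — A:1, B:2, C:2, D:1, E:4, F:2.
The maximum is 4, attained only by E.

E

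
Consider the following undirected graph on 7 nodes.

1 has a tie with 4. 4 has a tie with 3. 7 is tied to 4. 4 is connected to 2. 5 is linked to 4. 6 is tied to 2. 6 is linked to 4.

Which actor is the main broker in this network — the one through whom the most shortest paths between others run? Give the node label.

Unnormalized betweenness of each node: 1:0, 2:0, 3:0, 4:14, 5:0, 6:0, 7:0.
4 has the largest value, 14, making it the main broker — the node through which the most shortest paths run.

4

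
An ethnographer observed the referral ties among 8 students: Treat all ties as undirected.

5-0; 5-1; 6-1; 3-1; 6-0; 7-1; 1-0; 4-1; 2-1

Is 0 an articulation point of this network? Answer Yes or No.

No

Even without 0, every remaining node can still reach every other (the residual graph is connected), so 0 is not a cut vertex.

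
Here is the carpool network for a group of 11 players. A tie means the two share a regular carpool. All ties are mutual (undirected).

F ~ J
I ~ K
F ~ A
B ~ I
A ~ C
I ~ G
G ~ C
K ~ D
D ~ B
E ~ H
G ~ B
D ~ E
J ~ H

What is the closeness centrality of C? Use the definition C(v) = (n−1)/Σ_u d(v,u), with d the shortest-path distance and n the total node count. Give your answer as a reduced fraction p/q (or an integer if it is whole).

2/5

Distances from C: A:1, B:2, D:3, E:4, F:2, G:1, H:4, I:2, J:3, K:3. Sum = 25.
n = 11, so closeness = 10/25 = 2/5.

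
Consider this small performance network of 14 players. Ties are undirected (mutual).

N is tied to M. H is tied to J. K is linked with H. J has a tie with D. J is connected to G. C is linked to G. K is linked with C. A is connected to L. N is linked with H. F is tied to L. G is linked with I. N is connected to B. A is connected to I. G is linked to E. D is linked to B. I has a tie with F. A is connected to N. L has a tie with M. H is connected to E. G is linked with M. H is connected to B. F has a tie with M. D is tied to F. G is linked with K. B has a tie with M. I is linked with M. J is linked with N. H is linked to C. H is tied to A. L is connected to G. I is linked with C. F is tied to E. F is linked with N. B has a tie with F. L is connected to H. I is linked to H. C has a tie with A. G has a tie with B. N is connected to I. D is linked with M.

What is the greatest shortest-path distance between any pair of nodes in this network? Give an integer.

Eccentricity of each node (its greatest distance to any other): A:3, B:2, C:3, D:3, E:2, F:3, G:2, H:2, I:2, J:2, K:3, L:2, M:2, N:2.
The maximum eccentricity is 3, realized for instance by the pair A–D via A – N – B – D. So the diameter is 3.

3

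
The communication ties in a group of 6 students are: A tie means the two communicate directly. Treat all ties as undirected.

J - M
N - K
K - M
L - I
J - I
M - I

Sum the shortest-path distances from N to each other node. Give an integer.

13

Distances from N: I:3, J:3, K:1, L:4, M:2.
Sum = 3 + 3 + 1 + 4 + 2 = 13.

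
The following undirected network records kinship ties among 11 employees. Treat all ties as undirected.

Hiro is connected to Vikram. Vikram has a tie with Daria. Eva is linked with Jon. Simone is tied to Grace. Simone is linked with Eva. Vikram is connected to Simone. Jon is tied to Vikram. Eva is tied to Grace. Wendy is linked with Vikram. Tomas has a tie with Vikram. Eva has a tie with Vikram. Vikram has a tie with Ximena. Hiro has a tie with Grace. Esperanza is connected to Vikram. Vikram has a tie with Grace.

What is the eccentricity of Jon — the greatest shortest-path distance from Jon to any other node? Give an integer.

Distances from Jon: Daria:2, Esperanza:2, Eva:1, Grace:2, Hiro:2, Simone:2, Tomas:2, Vikram:1, Wendy:2, Ximena:2.
The largest is 2 (to Ximena, Wendy, Daria, Hiro, Grace, Simone, Esperanza, and Tomas), so the eccentricity of Jon is 2.

2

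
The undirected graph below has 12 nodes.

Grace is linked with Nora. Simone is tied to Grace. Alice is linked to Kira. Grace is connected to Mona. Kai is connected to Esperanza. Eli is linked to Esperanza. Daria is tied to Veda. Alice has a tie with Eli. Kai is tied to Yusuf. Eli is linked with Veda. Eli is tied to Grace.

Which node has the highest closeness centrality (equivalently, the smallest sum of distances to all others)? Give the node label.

Eli

Farness (sum of distances to all others) for each node — Alice:27, Daria:37, Eli:19, Esperanza:25, Grace:23, Kai:33, Kira:37, Mona:33, Nora:33, Simone:33, Veda:27, Yusuf:43.
The smallest farness is 19, for Eli, so Eli has the highest closeness.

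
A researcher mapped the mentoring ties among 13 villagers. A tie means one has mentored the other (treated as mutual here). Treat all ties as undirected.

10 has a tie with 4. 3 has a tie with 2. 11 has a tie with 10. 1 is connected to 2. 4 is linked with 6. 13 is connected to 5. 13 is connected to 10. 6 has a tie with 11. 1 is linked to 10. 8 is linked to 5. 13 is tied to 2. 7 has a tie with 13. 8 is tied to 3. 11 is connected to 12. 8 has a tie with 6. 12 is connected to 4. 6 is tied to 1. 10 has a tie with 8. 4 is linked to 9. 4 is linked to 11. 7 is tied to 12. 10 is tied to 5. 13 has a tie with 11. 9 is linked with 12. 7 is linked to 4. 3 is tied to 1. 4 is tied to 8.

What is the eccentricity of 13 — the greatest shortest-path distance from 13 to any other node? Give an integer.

3

Distances from 13: 1:2, 2:1, 3:2, 4:2, 5:1, 6:2, 7:1, 8:2, 9:3, 10:1, 11:1, 12:2.
The largest is 3 (to 9), so the eccentricity of 13 is 3.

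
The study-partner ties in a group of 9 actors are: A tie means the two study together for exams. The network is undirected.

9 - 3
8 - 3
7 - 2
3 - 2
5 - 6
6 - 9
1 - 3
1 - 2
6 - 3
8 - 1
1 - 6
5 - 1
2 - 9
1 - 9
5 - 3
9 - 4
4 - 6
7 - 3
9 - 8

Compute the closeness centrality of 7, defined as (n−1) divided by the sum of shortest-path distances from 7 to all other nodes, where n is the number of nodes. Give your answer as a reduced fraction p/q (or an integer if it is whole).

8/15

Distances from 7: 1:2, 2:1, 3:1, 4:3, 5:2, 6:2, 8:2, 9:2. Sum = 15.
n = 9, so closeness = 8/15.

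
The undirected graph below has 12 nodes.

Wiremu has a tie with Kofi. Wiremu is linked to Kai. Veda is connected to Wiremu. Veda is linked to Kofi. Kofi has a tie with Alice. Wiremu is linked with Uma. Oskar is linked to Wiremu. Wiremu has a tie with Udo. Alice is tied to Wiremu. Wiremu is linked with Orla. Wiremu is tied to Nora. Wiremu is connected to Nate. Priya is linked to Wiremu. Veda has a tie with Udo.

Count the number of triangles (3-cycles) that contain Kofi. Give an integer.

2

Kofi's neighbors: Alice, Veda, and Wiremu.
Neighbor pairs that are themselves tied: Kofi–Alice–Wiremu; Kofi–Veda–Wiremu. Each forms one triangle with Kofi, for 2 in total.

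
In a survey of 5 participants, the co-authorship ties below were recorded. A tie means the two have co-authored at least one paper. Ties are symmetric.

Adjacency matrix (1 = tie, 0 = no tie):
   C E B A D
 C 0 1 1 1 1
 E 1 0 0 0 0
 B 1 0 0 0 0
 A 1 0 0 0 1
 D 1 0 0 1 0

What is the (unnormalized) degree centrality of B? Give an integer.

B is directly tied to C. That is 1 neighbor, so the degree of B is 1.

1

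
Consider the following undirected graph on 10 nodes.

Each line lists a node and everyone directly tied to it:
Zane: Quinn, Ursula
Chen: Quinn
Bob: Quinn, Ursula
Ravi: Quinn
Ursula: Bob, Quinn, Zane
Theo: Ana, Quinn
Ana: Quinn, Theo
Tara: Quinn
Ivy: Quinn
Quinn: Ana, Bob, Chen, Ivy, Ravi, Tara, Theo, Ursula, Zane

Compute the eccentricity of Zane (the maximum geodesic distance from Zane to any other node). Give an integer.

Distances from Zane: Ana:2, Bob:2, Chen:2, Ivy:2, Quinn:1, Ravi:2, Tara:2, Theo:2, Ursula:1.
The largest is 2 (to Ana, Ivy, Bob, Tara, Theo, Ravi, and Chen), so the eccentricity of Zane is 2.

2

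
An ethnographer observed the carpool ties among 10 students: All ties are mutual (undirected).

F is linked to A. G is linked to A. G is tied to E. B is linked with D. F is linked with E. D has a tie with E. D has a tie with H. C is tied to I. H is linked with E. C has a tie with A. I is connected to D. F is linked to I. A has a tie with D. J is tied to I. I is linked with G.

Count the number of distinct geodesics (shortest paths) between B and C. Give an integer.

2

The shortest distance is 3. The length-3 paths are: B–D–A–C; B–D–I–C.
That gives 2 distinct shortest paths.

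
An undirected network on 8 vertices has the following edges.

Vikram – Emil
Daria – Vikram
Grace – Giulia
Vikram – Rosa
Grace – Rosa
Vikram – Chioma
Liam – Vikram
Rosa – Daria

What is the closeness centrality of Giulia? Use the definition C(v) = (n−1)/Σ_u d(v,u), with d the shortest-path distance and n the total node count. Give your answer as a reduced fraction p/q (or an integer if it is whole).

1/3

Distances from Giulia: Chioma:4, Daria:3, Emil:4, Grace:1, Liam:4, Rosa:2, Vikram:3. Sum = 21.
n = 8, so closeness = 7/21 = 1/3.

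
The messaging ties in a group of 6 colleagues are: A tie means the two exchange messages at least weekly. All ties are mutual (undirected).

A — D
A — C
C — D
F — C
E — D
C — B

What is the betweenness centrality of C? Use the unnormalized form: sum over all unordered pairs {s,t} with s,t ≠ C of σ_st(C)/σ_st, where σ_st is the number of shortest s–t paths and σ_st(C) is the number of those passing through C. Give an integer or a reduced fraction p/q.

Pairs whose geodesics pass through C — E–F: 1; E–B: 1; F–B: 1; F–A: 1; F–D: 1; B–A: 1; B–D: 1.
All other pairs contribute 0.
Summing the contributions gives betweenness(C) = 7.

7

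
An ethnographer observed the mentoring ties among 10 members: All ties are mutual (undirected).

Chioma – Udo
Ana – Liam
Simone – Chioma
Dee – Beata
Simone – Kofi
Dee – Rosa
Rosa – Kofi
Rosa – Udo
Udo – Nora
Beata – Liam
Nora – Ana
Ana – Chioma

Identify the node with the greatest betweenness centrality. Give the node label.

Unnormalized betweenness of each node: Ana:8, Beata:7/2, Chioma:15/2, Dee:5, Kofi:5/2, Liam:9/2, Nora:3/2, Rosa:10, Simone:5/2, Udo:7.
Rosa has the largest value, 10, making it the main broker — the node through which the most shortest paths run.

Rosa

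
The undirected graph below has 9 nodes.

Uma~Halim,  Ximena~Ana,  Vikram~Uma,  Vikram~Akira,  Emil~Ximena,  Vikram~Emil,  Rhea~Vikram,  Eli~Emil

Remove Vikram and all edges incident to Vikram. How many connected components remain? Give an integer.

Without Vikram, the remaining ties split the others into: {Rhea}; {Akira}; {Halim, Uma}; {Ana, Eli, Emil, Ximena}.
That's 4 separate components.

4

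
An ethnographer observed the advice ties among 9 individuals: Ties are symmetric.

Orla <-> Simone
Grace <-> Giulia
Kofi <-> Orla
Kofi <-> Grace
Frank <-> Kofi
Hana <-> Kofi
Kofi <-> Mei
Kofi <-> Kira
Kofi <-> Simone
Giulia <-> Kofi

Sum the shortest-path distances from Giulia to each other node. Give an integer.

14

Distances from Giulia: Frank:2, Grace:1, Hana:2, Kira:2, Kofi:1, Mei:2, Orla:2, Simone:2.
Sum = 2 + 1 + 2 + 2 + 1 + 2 + 2 + 2 = 14.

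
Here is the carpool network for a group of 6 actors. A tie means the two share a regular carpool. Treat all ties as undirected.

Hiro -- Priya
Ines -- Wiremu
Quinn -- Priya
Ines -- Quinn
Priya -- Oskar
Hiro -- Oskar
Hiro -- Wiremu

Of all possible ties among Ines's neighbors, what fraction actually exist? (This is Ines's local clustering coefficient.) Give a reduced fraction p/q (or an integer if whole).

0

Ines's neighbors: Quinn and Wiremu (k = 2).
Possible neighbor pairs: C(2,2) = 1. Edges among them: none → e = 0.
Clustering(Ines) = 0/1.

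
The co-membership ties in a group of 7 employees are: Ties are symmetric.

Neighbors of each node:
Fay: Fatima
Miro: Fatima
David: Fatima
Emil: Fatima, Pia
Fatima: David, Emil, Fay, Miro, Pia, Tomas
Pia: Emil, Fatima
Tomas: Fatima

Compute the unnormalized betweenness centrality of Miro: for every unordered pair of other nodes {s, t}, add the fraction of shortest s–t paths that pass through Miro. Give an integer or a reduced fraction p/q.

0

No shortest path between any pair of other nodes passes through Miro.
Summing the contributions gives betweenness(Miro) = 0.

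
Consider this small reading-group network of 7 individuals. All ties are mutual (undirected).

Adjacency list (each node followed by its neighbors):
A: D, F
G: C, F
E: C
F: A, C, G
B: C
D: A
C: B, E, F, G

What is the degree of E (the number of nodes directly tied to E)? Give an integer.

1

E is directly tied to C. That is 1 neighbor, so the degree of E is 1.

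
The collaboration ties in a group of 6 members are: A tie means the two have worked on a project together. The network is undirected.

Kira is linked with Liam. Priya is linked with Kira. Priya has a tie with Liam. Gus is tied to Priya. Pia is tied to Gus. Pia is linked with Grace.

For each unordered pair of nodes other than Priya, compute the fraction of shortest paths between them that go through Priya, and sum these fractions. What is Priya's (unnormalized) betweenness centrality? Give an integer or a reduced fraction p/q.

6

Pairs whose geodesics pass through Priya — Pia–Kira: 1; Pia–Liam: 1; Gus–Kira: 1; Gus–Liam: 1; Kira–Grace: 1; Liam–Grace: 1.
All other pairs contribute 0.
Summing the contributions gives betweenness(Priya) = 6.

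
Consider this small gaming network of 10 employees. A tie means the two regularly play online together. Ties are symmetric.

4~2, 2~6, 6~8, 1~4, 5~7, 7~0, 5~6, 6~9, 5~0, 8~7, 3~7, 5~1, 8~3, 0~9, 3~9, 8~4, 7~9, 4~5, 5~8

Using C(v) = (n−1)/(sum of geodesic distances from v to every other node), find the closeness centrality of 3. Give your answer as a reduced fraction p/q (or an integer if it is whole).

Distances from 3: 0:2, 1:3, 2:3, 4:2, 5:2, 6:2, 7:1, 8:1, 9:1. Sum = 17.
n = 10, so closeness = 9/17.

9/17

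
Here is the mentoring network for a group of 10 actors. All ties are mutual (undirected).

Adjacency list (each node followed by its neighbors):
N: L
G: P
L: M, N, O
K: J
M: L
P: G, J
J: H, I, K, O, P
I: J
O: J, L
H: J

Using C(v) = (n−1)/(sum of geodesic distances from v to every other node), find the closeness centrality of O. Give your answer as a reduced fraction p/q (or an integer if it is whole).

Distances from O: G:3, H:2, I:2, J:1, K:2, L:1, M:2, N:2, P:2. Sum = 17.
n = 10, so closeness = 9/17.

9/17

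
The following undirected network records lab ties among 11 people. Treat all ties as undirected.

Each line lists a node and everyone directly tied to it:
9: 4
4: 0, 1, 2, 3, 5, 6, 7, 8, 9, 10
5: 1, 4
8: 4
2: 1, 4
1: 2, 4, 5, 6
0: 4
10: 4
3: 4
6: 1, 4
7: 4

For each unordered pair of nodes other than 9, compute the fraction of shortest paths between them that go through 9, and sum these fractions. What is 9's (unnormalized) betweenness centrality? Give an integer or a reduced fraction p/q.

No shortest path between any pair of other nodes passes through 9.
Summing the contributions gives betweenness(9) = 0.

0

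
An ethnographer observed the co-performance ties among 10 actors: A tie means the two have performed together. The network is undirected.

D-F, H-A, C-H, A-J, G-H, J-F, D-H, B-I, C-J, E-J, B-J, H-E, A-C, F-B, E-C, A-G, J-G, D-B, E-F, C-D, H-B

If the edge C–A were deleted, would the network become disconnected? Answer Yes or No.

No

Even without that edge, C still reaches A via C – H – A, so the network stays connected. Not a bridge.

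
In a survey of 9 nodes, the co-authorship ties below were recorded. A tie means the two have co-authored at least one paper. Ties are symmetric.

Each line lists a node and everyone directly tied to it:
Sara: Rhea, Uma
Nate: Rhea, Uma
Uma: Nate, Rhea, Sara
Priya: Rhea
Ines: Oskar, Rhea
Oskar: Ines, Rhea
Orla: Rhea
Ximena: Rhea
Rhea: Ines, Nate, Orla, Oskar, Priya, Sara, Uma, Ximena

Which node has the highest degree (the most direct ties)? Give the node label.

Degrees — Ines:2, Nate:2, Orla:1, Oskar:2, Priya:1, Rhea:8, Sara:2, Uma:3, Ximena:1.
The maximum is 8, attained only by Rhea.

Rhea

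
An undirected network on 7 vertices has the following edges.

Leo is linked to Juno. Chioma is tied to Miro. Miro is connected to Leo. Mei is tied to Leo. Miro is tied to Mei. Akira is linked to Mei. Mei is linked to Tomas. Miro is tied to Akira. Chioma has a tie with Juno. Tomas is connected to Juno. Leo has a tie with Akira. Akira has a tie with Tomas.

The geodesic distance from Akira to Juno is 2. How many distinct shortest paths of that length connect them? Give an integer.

2

The shortest distance is 2. The length-2 paths are: Akira–Tomas–Juno; Akira–Leo–Juno.
That gives 2 distinct shortest paths.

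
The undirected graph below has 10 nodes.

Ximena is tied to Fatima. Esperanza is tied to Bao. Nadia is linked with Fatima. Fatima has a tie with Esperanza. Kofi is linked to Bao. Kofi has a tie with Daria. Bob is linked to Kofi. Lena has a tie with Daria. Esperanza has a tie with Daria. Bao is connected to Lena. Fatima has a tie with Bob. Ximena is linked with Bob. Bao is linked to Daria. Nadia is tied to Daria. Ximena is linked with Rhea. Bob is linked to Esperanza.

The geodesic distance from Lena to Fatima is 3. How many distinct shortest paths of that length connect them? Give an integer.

The shortest distance is 3. The length-3 paths are: Lena–Daria–Nadia–Fatima; Lena–Daria–Esperanza–Fatima; Lena–Bao–Esperanza–Fatima.
That gives 3 distinct shortest paths.

3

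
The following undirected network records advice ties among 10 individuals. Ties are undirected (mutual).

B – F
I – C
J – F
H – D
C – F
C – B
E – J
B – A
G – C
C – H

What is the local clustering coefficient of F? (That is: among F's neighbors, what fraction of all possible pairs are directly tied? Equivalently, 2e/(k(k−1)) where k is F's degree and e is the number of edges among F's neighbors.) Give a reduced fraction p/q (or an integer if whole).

1/3

F's neighbors: B, C, and J (k = 3).
Possible neighbor pairs: C(3,2) = 3. Edges among them: B–C → e = 1.
Clustering(F) = 1/3.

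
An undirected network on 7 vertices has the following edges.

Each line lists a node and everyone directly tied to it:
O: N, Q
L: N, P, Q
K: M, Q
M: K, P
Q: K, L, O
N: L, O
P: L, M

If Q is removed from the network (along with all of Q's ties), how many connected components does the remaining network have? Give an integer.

1

Q's neighbors (K, L, and O) remain reachable from one another through other ties, so the rest of the network stays in one piece.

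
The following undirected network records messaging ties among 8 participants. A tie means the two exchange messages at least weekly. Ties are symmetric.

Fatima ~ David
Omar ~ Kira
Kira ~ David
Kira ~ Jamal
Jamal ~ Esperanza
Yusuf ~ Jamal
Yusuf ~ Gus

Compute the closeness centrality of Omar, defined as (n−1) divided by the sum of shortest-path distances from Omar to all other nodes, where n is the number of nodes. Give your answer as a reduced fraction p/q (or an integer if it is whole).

Distances from Omar: David:2, Esperanza:3, Fatima:3, Gus:4, Jamal:2, Kira:1, Yusuf:3. Sum = 18.
n = 8, so closeness = 7/18.

7/18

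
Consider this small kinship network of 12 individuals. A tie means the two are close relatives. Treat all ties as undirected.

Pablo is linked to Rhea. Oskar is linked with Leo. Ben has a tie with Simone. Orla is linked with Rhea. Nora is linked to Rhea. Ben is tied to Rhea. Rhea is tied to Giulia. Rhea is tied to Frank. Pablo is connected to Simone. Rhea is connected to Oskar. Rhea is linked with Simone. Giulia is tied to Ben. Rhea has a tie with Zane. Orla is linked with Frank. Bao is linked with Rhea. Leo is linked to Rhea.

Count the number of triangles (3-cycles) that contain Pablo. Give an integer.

Pablo's neighbors: Rhea and Simone.
Neighbor pairs that are themselves tied: Pablo–Rhea–Simone. Each forms one triangle with Pablo, for 1 in total.

1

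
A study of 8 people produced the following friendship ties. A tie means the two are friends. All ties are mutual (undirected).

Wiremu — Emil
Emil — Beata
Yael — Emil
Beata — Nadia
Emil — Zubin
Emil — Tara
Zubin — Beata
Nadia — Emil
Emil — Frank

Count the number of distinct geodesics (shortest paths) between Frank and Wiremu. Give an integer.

The shortest distance is 2, and the only length-2 path is Frank–Emil–Wiremu. So there is exactly 1 shortest path.

1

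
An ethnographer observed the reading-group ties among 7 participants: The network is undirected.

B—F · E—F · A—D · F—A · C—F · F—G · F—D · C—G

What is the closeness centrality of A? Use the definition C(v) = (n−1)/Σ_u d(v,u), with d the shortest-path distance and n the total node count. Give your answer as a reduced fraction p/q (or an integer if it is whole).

3/5

Distances from A: B:2, C:2, D:1, E:2, F:1, G:2. Sum = 10.
n = 7, so closeness = 6/10 = 3/5.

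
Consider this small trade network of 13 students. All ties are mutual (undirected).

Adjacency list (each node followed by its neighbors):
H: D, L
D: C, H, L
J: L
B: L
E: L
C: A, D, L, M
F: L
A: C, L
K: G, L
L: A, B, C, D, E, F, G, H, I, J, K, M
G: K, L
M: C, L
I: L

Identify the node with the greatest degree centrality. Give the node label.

Degrees — A:2, B:1, C:4, D:3, E:1, F:1, G:2, H:2, I:1, J:1, K:2, L:12, M:2.
The maximum is 12, attained only by L.

L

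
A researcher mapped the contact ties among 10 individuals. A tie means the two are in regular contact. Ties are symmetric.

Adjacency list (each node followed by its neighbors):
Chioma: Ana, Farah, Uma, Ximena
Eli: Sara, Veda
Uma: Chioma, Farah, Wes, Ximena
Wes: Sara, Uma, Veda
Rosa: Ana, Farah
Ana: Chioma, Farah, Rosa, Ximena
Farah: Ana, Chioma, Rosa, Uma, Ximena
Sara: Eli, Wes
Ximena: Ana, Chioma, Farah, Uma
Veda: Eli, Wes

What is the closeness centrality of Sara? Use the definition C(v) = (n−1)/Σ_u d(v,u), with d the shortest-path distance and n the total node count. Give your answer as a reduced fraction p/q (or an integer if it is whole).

9/23

Distances from Sara: Ana:4, Chioma:3, Eli:1, Farah:3, Rosa:4, Uma:2, Veda:2, Wes:1, Ximena:3. Sum = 23.
n = 10, so closeness = 9/23.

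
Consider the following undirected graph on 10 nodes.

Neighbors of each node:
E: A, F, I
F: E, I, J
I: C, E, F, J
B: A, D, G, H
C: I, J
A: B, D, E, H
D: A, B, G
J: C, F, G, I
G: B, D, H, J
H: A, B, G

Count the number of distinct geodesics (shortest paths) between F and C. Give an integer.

The shortest distance is 2. The length-2 paths are: F–J–C; F–I–C.
That gives 2 distinct shortest paths.

2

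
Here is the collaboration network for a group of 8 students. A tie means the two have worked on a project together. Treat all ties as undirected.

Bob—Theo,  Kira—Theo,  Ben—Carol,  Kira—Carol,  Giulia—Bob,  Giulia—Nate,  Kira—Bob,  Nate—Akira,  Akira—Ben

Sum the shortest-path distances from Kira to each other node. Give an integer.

Distances from Kira: Akira:3, Ben:2, Bob:1, Carol:1, Giulia:2, Nate:3, Theo:1.
Sum = 3 + 2 + 1 + 1 + 2 + 3 + 1 = 13.

13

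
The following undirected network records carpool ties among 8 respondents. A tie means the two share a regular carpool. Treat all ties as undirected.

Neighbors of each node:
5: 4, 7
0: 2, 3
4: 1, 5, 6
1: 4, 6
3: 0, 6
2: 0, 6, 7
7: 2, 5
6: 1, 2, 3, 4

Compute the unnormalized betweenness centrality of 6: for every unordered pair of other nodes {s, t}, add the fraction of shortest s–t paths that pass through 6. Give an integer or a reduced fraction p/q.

17/2

Pairs whose geodesics pass through 6 — 3–1: 1; 3–4: 1; 3–5: 1; 3–7: 1/2; 3–2: 1/2; 1–7: 1/2; 1–2: 1; 1–0: 2/2; 4–2: 1; 4–0: 2/2.
All other pairs contribute 0.
Summing the contributions gives betweenness(6) = 17/2.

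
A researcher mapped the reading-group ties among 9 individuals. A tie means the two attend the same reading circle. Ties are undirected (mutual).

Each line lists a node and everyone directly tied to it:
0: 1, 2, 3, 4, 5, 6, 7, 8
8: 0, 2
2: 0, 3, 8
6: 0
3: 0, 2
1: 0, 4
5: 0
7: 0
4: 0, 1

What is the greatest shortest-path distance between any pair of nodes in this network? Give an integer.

2

Eccentricity of each node (its greatest distance to any other): 0:1, 1:2, 2:2, 3:2, 4:2, 5:2, 6:2, 7:2, 8:2.
The maximum eccentricity is 2, realized for instance by the pair 5–7 via 5 – 0 – 7. So the diameter is 2.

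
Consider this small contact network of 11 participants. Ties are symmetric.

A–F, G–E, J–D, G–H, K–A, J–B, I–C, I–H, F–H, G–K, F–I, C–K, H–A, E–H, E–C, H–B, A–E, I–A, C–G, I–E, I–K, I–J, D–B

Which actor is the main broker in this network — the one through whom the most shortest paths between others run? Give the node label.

Unnormalized betweenness of each node: A:5/3, B:21/5, C:7/10, D:0, E:17/10, F:0, G:17/12, H:649/60, I:833/60, J:11/2, K:67/60.
I has the largest value, 833/60, making it the main broker — the node through which the most shortest paths run.

I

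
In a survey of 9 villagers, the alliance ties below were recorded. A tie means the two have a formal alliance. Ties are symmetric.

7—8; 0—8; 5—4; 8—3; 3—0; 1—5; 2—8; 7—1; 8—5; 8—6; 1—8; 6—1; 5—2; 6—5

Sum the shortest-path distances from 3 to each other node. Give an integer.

15

Distances from 3: 0:1, 1:2, 2:2, 4:3, 5:2, 6:2, 7:2, 8:1.
Sum = 1 + 2 + 2 + 3 + 2 + 2 + 2 + 1 = 15.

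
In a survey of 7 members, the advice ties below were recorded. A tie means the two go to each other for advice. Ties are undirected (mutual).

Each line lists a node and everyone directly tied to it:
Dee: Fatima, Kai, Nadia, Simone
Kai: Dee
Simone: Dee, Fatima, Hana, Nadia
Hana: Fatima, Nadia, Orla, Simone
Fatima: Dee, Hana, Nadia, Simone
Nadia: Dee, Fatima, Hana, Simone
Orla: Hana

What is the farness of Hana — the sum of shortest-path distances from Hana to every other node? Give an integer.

Distances from Hana: Dee:2, Fatima:1, Kai:3, Nadia:1, Orla:1, Simone:1.
Sum = 2 + 1 + 3 + 1 + 1 + 1 = 9.

9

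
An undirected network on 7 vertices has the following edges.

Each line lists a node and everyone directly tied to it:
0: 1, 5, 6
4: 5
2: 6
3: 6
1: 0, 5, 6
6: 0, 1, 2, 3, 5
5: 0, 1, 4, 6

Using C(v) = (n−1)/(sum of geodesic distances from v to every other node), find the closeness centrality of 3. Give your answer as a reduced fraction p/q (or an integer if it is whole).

Distances from 3: 0:2, 1:2, 2:2, 4:3, 5:2, 6:1. Sum = 12.
n = 7, so closeness = 6/12 = 1/2.

1/2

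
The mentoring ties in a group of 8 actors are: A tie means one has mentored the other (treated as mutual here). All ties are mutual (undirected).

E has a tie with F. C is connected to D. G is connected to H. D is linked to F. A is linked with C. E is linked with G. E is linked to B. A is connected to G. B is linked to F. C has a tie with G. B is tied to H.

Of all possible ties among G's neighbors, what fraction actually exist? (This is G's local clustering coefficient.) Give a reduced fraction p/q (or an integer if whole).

G's neighbors: A, C, E, and H (k = 4).
Possible neighbor pairs: C(4,2) = 6. Edges among them: A–C → e = 1.
Clustering(G) = 1/6.

1/6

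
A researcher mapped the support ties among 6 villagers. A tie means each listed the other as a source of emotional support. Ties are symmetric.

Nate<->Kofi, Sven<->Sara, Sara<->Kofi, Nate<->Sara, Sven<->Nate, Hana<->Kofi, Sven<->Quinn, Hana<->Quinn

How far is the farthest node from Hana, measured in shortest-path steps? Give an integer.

2

Distances from Hana: Kofi:1, Nate:2, Quinn:1, Sara:2, Sven:2.
The largest is 2 (to Sara, Nate, and Sven), so the eccentricity of Hana is 2.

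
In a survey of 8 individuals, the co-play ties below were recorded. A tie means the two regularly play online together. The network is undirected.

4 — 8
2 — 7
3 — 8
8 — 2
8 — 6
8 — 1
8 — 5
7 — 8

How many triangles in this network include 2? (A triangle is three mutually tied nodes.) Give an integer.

1

2's neighbors: 7 and 8.
Neighbor pairs that are themselves tied: 2–7–8. Each forms one triangle with 2, for 1 in total.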